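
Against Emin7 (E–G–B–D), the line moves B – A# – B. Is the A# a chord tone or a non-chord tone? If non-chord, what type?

The harmony at that moment is E minor seventh chord (E, G, B, D); A# is not a chord tone.
It is approached by step down from B and left by step up to B.
Step away and step back to the same note — a neighbor tone (lower neighbor).

Non-chord tone — a neighbor tone.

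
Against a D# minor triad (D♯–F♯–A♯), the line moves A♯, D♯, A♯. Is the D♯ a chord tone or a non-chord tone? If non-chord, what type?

D# minor triad contains D♯, F♯, A♯; D♯ is the root, so it is a chord tone.

Chord tone (the root of D# minor triad).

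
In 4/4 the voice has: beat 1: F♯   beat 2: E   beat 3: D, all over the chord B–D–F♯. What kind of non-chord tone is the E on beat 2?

The harmony at that moment is B minor triad (B, D, F♯); E is not a chord tone.
It is approached by step down from F♯ and left by step down to D.
Step in, step out in the same direction — a passing tone.

Passing tone.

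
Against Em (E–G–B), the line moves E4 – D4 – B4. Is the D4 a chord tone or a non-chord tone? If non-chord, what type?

Non-chord tone — an escape tone.

The harmony at that moment is E minor triad (E, G, B); D4 is not a chord tone.
It is approached by step down from E4 and left by leap up to B4.
Step in, leap out — an escape tone.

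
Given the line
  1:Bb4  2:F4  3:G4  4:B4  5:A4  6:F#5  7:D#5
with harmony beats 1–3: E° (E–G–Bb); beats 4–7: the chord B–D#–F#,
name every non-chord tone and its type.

The harmony at that moment is E diminished triad (E, G, Bb); F4 is not a chord tone.
It is approached by leap down from Bb4 and left by step up to G4.
Leap in, step out — an appoggiatura.
The harmony at that moment is B major triad (B, D#, F#); A4 is not a chord tone.
It is approached by step down from B4 and left by leap up to F#5.
Step in, leap out — an escape tone.

F4 (beat 2) — appoggiatura; A4 (beat 5) — escape tone.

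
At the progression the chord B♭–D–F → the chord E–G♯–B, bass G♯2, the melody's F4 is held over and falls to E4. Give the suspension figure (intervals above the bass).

At the second chord the bass is G♯2. The suspended F4 lies a seventh above the bass; after resolving down by step to E4, the interval above the bass becomes a sixth.
Suspension figures are named by those two intervals: 7–6.

7–6 suspension.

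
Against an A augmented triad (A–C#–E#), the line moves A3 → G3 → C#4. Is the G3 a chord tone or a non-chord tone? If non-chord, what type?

The harmony at that moment is A augmented triad (A, C#, E#); G3 is not a chord tone.
It is approached by step down from A3 and left by leap up to C#4.
Step in, leap out — an escape tone.

Non-chord tone — an escape tone.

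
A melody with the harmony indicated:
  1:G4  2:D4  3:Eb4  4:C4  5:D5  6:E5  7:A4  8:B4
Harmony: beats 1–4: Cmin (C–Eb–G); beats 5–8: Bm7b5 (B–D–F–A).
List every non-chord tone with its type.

The harmony at that moment is C minor triad (C, Eb, G); D4 is not a chord tone.
It is approached by leap down from G4 and left by step up to Eb4.
Leap in, step out — an appoggiatura.
The harmony at that moment is B half-diminished seventh chord (B, D, F, A); E5 is not a chord tone.
It is approached by step up from D5 and left by leap down to A4.
Step in, leap out — an escape tone.

D4 (beat 2) — appoggiatura; E5 (beat 6) — escape tone.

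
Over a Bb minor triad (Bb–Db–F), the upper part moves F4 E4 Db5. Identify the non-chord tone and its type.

The harmony at that moment is Bb minor triad (Bb, Db, F); E4 is not a chord tone.
It is approached by step down from F4 and left by leap up to Db5.
Step in, leap out — an escape tone.

E4 is an escape tone.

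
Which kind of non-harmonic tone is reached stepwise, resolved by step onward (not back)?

Approach: by step. Departure: by step, continuing in the same direction.
Stepwise on both sides with no change of direction means the note fills in the space between two different chord tones — a passing tone. (Had it turned back to its starting note it would be a neighbor tone instead.)

Passing tone.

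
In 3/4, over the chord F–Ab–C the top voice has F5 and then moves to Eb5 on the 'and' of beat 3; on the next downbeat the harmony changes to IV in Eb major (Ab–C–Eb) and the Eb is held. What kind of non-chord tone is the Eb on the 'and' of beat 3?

The harmony at that moment is F minor triad (F, Ab, C); Eb5 is not a chord tone.
It is approached by step down from F5 and then sustained as the same pitch into the next harmony.
Arriving early and becoming a chord tone when the harmony changes — an anticipation.

Anticipation.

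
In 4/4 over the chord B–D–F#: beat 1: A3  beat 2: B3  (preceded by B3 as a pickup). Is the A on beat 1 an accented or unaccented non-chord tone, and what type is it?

Accented neighbor tone.

The harmony at that moment is B minor triad (B, D, F#); A3 is not a chord tone.
It is approached by step down from B3 and left by step up to B3.
Step away and step back to the same note — a neighbor tone (lower neighbor).
It falls on the downbeat, so it is accented.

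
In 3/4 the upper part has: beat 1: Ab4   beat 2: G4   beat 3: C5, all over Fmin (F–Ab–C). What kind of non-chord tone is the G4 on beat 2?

The harmony at that moment is F minor triad (F, Ab, C); G4 is not a chord tone.
It is approached by step down from Ab4 and left by leap up to C5.
Step in, leap out, on a weak beat — an escape tone.

Escape tone.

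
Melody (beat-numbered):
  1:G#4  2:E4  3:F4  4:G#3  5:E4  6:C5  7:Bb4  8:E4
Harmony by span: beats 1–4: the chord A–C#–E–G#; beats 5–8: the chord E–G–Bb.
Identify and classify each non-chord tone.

F4 (beat 3) — escape tone; C5 (beat 6) — appoggiatura.

The harmony at that moment is A major seventh chord (A, C#, E, G#); F4 is not a chord tone.
It is approached by step up from E4 and left by leap down to G#3.
Step in, leap out — an escape tone.
The harmony at that moment is E diminished triad (E, G, Bb); C5 is not a chord tone.
It is approached by leap up from E4 and left by step down to Bb4.
Leap in, step out — an appoggiatura.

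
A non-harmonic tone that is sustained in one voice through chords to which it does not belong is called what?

Approach: none. Departure: none — a single pitch is sustained while the chords change around it, passing through harmonies that do not contain it.
No melodic motion at all; the dissonance is created entirely by the moving harmonies against the stationary note — a pedal tone (pedal point).

Pedal tone.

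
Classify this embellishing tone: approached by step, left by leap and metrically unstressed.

Approach: by step. Departure: by leap. Metric position: weak.
Step in, leap out, from a weak position — an escape tone (échappée). (It is the mirror image of the appoggiatura, which leaps in and steps out on a strong beat.)

Escape tone.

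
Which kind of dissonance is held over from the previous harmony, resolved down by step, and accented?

Suspension.

Approach: by preparation — the pitch is first a chord tone, then held (tied or repeated) while the harmony changes under it. Departure: down by step. Metric position: strong.
A prepared dissonance that resolves downward by step — a suspension. (The same figure resolving upward would be a retardation.)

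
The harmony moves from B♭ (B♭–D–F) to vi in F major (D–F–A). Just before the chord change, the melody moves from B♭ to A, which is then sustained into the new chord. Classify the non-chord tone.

The harmony at that moment is B♭ major triad (B♭, D, F); A is not a chord tone.
It is approached by step down from B♭ and then sustained as the same pitch into the next harmony.
Arriving early and becoming a chord tone when the harmony changes — an anticipation.

A is an anticipation.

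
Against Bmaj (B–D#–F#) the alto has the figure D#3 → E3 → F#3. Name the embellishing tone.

The harmony at that moment is B major triad (B, D#, F#); E3 is not a chord tone.
It is approached by step up from D#3 and left by step up to F#3.
Step in, step out in the same direction — a passing tone.

E3 is a passing tone.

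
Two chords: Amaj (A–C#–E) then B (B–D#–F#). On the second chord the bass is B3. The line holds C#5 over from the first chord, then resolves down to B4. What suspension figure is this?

9–8 suspension.

At the second chord the bass is B3. The suspended C#5 lies a ninth above the bass; after resolving down by step to B4, the interval above the bass becomes an octave.
Suspension figures are named by those two intervals: 9–8.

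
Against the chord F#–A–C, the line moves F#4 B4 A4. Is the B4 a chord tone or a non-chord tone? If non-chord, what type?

Non-chord tone — an appoggiatura.

The harmony at that moment is F# diminished triad (F#, A, C); B4 is not a chord tone.
It is approached by leap up from F#4 and left by step down to A4.
Leap in, step out — an appoggiatura.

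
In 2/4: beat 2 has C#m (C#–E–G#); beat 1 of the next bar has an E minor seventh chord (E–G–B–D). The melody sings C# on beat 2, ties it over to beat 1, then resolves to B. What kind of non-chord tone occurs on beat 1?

Suspension.

The harmony at that moment is E minor seventh chord (E, G, B, D); C# is not a chord tone.
It is held over (the same pitch as the preceding C#) and left by step down to B.
Held over from the previous chord and resolving down by step — a suspension.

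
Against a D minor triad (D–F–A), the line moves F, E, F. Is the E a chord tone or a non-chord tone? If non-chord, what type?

The harmony at that moment is D minor triad (D, F, A); E is not a chord tone.
It is approached by step down from F and left by step up to F.
Step away and step back to the same note — a neighbor tone (lower neighbor).

Non-chord tone — a neighbor tone.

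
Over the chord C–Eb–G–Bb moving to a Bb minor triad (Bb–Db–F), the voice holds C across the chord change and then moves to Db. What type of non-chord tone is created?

C is a retardation.

The harmony at that moment is Bb minor triad (Bb, Db, F); C is not a chord tone.
It is held over (the same pitch as the preceding C) and left by step up to Db.
Held over from the previous chord and resolving up by step — a retardation.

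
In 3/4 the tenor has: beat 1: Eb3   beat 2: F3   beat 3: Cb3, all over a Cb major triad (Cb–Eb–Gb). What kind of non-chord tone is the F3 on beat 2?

Escape tone.

The harmony at that moment is Cb major triad (Cb, Eb, Gb); F3 is not a chord tone.
It is approached by step up from Eb3 and left by leap down to Cb3.
Step in, leap out, on a weak beat — an escape tone.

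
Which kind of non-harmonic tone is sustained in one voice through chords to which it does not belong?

Pedal tone.

Approach: none. Departure: none — a single pitch is sustained while the chords change around it, passing through harmonies that do not contain it.
No melodic motion at all; the dissonance is created entirely by the moving harmonies against the stationary note — a pedal tone (pedal point).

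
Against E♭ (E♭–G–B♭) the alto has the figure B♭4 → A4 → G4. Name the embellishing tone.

The harmony at that moment is E♭ major triad (E♭, G, B♭); A4 is not a chord tone.
It is approached by step down from B♭4 and left by step down to G4.
Step in, step out in the same direction — a passing tone.

A4 is a passing tone.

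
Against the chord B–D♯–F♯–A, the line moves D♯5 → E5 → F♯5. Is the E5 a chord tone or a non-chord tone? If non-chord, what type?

The harmony at that moment is B dominant seventh chord (B, D♯, F♯, A); E5 is not a chord tone.
It is approached by step up from D♯5 and left by step up to F♯5.
Step in, step out in the same direction — a passing tone.

Non-chord tone — a passing tone.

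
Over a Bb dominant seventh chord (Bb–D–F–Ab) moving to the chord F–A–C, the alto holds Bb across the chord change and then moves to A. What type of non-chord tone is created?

The harmony at that moment is F major triad (F, A, C); Bb is not a chord tone.
It is held over (the same pitch as the preceding Bb) and left by step down to A.
Held over from the previous chord and resolving down by step — a suspension.

Bb is a suspension.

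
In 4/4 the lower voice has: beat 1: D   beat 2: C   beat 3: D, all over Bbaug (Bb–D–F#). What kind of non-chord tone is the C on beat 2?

Lower neighbor tone.

The harmony at that moment is Bb augmented triad (Bb, D, F#); C is not a chord tone.
It is approached by step down from D and left by step up to D.
Step away and step back to the same note — a neighbor tone (lower neighbor).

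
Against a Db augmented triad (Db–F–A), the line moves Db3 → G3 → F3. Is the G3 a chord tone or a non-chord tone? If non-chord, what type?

Non-chord tone — an appoggiatura.

The harmony at that moment is Db augmented triad (Db, F, A); G3 is not a chord tone.
It is approached by leap up from Db3 and left by step down to F3.
Leap in, step out — an appoggiatura.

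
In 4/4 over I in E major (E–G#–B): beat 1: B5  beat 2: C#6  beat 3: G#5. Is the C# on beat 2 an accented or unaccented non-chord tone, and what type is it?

The harmony at that moment is E major triad (E, G#, B); C#6 is not a chord tone.
It is approached by step up from B5 and left by leap down to G#5.
Step in, leap out — an escape tone.
It falls on a weak beat, so it is unaccented.

Unaccented escape tone.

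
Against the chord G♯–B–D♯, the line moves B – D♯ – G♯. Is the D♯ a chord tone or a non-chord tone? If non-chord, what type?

G# minor triad contains G♯, B, D♯; D♯ is the fifth, so it is a chord tone.

Chord tone (the fifth of G# minor triad).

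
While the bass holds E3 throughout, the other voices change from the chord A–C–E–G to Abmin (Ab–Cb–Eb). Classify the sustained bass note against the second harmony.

Pedal tone (pedal point).

The harmony at that moment is Ab minor triad (Ab, Cb, Eb); E3 is not a chord tone.
It is held over (the same pitch as the preceding E3) and then sustained as the same pitch into the next harmony.
Sustained through a change of harmony — a pedal tone.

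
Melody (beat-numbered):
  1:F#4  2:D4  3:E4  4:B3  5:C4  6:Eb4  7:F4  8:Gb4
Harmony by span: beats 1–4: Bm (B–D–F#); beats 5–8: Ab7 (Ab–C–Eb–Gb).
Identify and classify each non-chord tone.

The harmony at that moment is B minor triad (B, D, F#); E4 is not a chord tone.
It is approached by step up from D4 and left by leap down to B3.
Step in, leap out — an escape tone.
The harmony at that moment is Ab dominant seventh chord (Ab, C, Eb, Gb); F4 is not a chord tone.
It is approached by step up from Eb4 and left by step up to Gb4.
Step in, step out in the same direction — a passing tone.

E4 (beat 3) — escape tone; F4 (beat 7) — passing tone.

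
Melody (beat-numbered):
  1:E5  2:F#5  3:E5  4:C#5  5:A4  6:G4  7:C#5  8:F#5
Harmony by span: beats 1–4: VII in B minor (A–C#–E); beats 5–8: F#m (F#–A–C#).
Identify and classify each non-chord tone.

The harmony at that moment is A major triad (A, C#, E); F#5 is not a chord tone.
It is approached by step up from E5 and left by step down to E5.
Step away and step back to the same note — a neighbor tone (upper neighbor).
The harmony at that moment is F# minor triad (F#, A, C#); G4 is not a chord tone.
It is approached by step down from A4 and left by leap up to C#5.
Step in, leap out — an escape tone.

F#5 (beat 2) — neighbor tone; G4 (beat 6) — escape tone.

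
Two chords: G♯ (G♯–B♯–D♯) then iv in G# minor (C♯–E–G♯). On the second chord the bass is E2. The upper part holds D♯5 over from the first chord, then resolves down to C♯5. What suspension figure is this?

7–6 suspension.

At the second chord the bass is E2. The suspended D♯5 lies a seventh above the bass; after resolving down by step to C♯5, the interval above the bass becomes a sixth.
Suspension figures are named by those two intervals: 7–6.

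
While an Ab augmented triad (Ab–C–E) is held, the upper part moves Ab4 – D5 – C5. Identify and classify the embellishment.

D5 is an appoggiatura.

The harmony at that moment is Ab augmented triad (Ab, C, E); D5 is not a chord tone.
It is approached by leap up from Ab4 and left by step down to C5.
Leap in, step out — an appoggiatura.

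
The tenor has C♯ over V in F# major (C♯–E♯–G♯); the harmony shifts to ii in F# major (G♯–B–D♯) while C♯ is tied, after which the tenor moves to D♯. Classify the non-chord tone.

The harmony at that moment is G♯ minor triad (G♯, B, D♯); C♯ is not a chord tone.
It is held over (the same pitch as the preceding C♯) and left by step up to D♯.
Held over from the previous chord and resolving up by step — a retardation.

C♯ is a retardation.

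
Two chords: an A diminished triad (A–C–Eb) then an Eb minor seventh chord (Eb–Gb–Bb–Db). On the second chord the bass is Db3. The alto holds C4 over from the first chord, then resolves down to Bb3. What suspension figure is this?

At the second chord the bass is Db3. The suspended C4 lies a seventh above the bass; after resolving down by step to Bb3, the interval above the bass becomes a sixth.
Suspension figures are named by those two intervals: 7–6.

7–6 suspension.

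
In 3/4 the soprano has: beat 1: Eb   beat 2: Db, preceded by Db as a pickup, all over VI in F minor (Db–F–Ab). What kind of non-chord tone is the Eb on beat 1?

Upper neighbor tone.

The harmony at that moment is Db major triad (Db, F, Ab); Eb is not a chord tone.
It is approached by step up from Db and left by step down to Db.
Step away and step back to the same note — a neighbor tone (upper neighbor).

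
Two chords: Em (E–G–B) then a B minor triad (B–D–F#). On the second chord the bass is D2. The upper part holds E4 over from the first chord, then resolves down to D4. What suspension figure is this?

At the second chord the bass is D2. The suspended E4 lies a ninth above the bass; after resolving down by step to D4, the interval above the bass becomes an octave.
Suspension figures are named by those two intervals: 9–8.

9–8 suspension.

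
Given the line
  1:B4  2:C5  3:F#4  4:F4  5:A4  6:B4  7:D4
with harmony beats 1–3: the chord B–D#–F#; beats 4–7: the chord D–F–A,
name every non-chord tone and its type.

C5 (beat 2) — escape tone; B4 (beat 6) — escape tone.

The harmony at that moment is B major triad (B, D#, F#); C5 is not a chord tone.
It is approached by step up from B4 and left by leap down to F#4.
Step in, leap out — an escape tone.
The harmony at that moment is D minor triad (D, F, A); B4 is not a chord tone.
It is approached by step up from A4 and left by leap down to D4.
Step in, leap out — an escape tone.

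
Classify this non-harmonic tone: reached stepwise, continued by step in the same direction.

Passing tone.

Approach: by step. Departure: by step, continuing in the same direction.
Stepwise on both sides with no change of direction means the note fills in the space between two different chord tones — a passing tone. (Had it turned back to its starting note it would be a neighbor tone instead.)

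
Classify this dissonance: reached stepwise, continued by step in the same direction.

Passing tone.

Approach: by step. Departure: by step, continuing in the same direction.
Stepwise on both sides with no change of direction means the note fills in the space between two different chord tones — a passing tone. (Had it turned back to its starting note it would be a neighbor tone instead.)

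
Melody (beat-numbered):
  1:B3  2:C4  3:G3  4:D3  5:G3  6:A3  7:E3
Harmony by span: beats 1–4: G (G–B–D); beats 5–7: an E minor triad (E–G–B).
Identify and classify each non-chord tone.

The harmony at that moment is G major triad (G, B, D); C4 is not a chord tone.
It is approached by step up from B3 and left by leap down to G3.
Step in, leap out — an escape tone.
The harmony at that moment is E minor triad (E, G, B); A3 is not a chord tone.
It is approached by step up from G3 and left by leap down to E3.
Step in, leap out — an escape tone.

C4 (beat 2) — escape tone; A3 (beat 6) — escape tone.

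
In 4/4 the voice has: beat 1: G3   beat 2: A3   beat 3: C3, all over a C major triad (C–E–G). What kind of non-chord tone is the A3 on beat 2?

The harmony at that moment is C major triad (C, E, G); A3 is not a chord tone.
It is approached by step up from G3 and left by leap down to C3.
Step in, leap out, on a weak beat — an escape tone.

Escape tone.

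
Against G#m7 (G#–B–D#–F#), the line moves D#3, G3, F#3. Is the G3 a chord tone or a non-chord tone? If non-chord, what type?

Non-chord tone — an appoggiatura.

The harmony at that moment is G# minor seventh chord (G#, B, D#, F#); G3 is not a chord tone.
It is approached by leap up from D#3 and left by step down to F#3.
Leap in, step out — an appoggiatura.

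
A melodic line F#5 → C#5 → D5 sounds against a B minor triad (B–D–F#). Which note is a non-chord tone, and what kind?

The harmony at that moment is B minor triad (B, D, F#); C#5 is not a chord tone.
It is approached by leap down from F#5 and left by step up to D5.
Leap in, step out — an appoggiatura.

C#5 is an appoggiatura.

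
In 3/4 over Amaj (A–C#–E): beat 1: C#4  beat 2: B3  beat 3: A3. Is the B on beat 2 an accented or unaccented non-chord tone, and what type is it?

The harmony at that moment is A major triad (A, C#, E); B3 is not a chord tone.
It is approached by step down from C#4 and left by step down to A3.
Step in, step out in the same direction — a passing tone.
It falls on a weak beat, so it is unaccented.

Unaccented passing tone.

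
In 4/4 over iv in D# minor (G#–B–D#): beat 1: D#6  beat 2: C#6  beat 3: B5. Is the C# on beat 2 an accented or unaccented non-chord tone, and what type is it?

The harmony at that moment is G# minor triad (G#, B, D#); C#6 is not a chord tone.
It is approached by step down from D#6 and left by step down to B5.
Step in, step out in the same direction — a passing tone.
It falls on a weak beat, so it is unaccented.

Unaccented passing tone.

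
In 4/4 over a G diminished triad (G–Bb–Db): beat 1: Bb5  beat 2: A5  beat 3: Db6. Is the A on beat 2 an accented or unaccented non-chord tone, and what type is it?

Unaccented escape tone.

The harmony at that moment is G diminished triad (G, Bb, Db); A5 is not a chord tone.
It is approached by step down from Bb5 and left by leap up to Db6.
Step in, leap out — an escape tone.
It falls on a weak beat, so it is unaccented.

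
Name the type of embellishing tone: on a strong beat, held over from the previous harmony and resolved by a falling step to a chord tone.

Suspension.

Approach: by preparation — the pitch is first a chord tone, then held (tied or repeated) while the harmony changes under it. Departure: down by step. Metric position: strong.
A prepared dissonance that resolves downward by step — a suspension. (The same figure resolving upward would be a retardation.)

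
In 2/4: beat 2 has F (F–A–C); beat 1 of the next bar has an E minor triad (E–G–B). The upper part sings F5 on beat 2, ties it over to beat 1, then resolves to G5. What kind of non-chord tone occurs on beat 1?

Retardation.

The harmony at that moment is E minor triad (E, G, B); F5 is not a chord tone.
It is held over (the same pitch as the preceding F5) and left by step up to G5.
Held over from the previous chord and resolving up by step — a retardation.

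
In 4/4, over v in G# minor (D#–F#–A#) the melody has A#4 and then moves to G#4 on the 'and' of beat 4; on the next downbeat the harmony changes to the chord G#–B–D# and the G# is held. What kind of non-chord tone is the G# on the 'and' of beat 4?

Anticipation.

The harmony at that moment is D# minor triad (D#, F#, A#); G#4 is not a chord tone.
It is approached by step down from A#4 and then sustained as the same pitch into the next harmony.
Arriving early and becoming a chord tone when the harmony changes — an anticipation.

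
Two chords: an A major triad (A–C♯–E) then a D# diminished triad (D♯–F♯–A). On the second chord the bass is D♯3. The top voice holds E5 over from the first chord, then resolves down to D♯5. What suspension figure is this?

9–8 suspension.

At the second chord the bass is D♯3. The suspended E5 lies a ninth above the bass; after resolving down by step to D♯5, the interval above the bass becomes an octave.
Suspension figures are named by those two intervals: 9–8.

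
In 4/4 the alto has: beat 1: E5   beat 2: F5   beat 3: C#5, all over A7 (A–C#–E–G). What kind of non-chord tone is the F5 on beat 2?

Escape tone.

The harmony at that moment is A dominant seventh chord (A, C#, E, G); F5 is not a chord tone.
It is approached by step up from E5 and left by leap down to C#5.
Step in, leap out, on a weak beat — an escape tone.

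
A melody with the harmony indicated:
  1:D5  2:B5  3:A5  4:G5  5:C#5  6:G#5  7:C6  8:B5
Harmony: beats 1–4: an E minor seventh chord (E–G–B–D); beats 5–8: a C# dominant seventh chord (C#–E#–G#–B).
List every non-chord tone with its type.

The harmony at that moment is E minor seventh chord (E, G, B, D); A5 is not a chord tone.
It is approached by step down from B5 and left by step down to G5.
Step in, step out in the same direction — a passing tone.
The harmony at that moment is C# dominant seventh chord (C#, E#, G#, B); C6 is not a chord tone.
It is approached by leap up from G#5 and left by step down to B5.
Leap in, step out — an appoggiatura.

A5 (beat 3) — passing tone; C6 (beat 7) — appoggiatura.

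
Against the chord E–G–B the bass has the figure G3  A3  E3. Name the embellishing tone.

A3 is an escape tone.

The harmony at that moment is E minor triad (E, G, B); A3 is not a chord tone.
It is approached by step up from G3 and left by leap down to E3.
Step in, leap out — an escape tone.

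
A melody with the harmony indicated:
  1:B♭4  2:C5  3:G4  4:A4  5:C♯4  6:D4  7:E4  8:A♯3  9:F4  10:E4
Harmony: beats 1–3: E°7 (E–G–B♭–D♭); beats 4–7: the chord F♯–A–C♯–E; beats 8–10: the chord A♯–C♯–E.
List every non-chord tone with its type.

C5 (beat 2) — escape tone; D4 (beat 6) — passing tone; F4 (beat 9) — appoggiatura.

The harmony at that moment is E diminished seventh chord (E, G, B♭, D♭); C5 is not a chord tone.
It is approached by step up from B♭4 and left by leap down to G4.
Step in, leap out — an escape tone.
The harmony at that moment is F♯ minor seventh chord (F♯, A, C♯, E); D4 is not a chord tone.
It is approached by step up from C♯4 and left by step up to E4.
Step in, step out in the same direction — a passing tone.
The harmony at that moment is A♯ diminished triad (A♯, C♯, E); F4 is not a chord tone.
It is approached by leap up from A♯3 and left by step down to E4.
Leap in, step out — an appoggiatura.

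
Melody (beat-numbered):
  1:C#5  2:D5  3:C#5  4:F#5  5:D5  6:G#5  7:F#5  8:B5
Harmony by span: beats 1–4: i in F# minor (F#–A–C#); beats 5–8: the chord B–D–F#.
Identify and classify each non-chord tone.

The harmony at that moment is F# minor triad (F#, A, C#); D5 is not a chord tone.
It is approached by step up from C#5 and left by step down to C#5.
Step away and step back to the same note — a neighbor tone (upper neighbor).
The harmony at that moment is B minor triad (B, D, F#); G#5 is not a chord tone.
It is approached by leap up from D5 and left by step down to F#5.
Leap in, step out — an appoggiatura.

D5 (beat 2) — neighbor tone; G#5 (beat 6) — appoggiatura.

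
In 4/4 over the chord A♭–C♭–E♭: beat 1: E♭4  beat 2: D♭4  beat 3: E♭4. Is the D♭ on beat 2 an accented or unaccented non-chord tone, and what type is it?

Unaccented neighbor tone.

The harmony at that moment is A♭ minor triad (A♭, C♭, E♭); D♭4 is not a chord tone.
It is approached by step down from E♭4 and left by step up to E♭4.
Step away and step back to the same note — a neighbor tone (lower neighbor).
It falls on a weak beat, so it is unaccented.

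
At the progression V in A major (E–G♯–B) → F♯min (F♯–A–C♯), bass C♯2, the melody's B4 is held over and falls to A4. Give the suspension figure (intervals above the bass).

7–6 suspension.

At the second chord the bass is C♯2. The suspended B4 lies a seventh above the bass; after resolving down by step to A4, the interval above the bass becomes a sixth.
Suspension figures are named by those two intervals: 7–6.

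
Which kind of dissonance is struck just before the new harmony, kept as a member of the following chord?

Anticipation.

Approach: ahead of the chord change (typically by step), so it is dissonant against the current harmony. Departure: none — the same pitch is restated or held and is a chord tone of the new harmony.
Dissonant first, consonant once the harmony catches up: the note simply arrives early — an anticipation. (The reverse timing, consonant first and dissonant after the change, would be a suspension or retardation.)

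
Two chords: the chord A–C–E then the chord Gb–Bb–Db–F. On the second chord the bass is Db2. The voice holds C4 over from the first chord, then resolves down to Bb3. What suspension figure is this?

7–6 suspension.

At the second chord the bass is Db2. The suspended C4 lies a seventh above the bass; after resolving down by step to Bb3, the interval above the bass becomes a sixth.
Suspension figures are named by those two intervals: 7–6.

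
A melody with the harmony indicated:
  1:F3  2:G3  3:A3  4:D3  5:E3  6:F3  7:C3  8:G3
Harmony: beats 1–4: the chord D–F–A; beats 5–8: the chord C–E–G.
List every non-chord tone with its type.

G3 (beat 2) — passing tone; F3 (beat 6) — escape tone.

The harmony at that moment is D minor triad (D, F, A); G3 is not a chord tone.
It is approached by step up from F3 and left by step up to A3.
Step in, step out in the same direction — a passing tone.
The harmony at that moment is C major triad (C, E, G); F3 is not a chord tone.
It is approached by step up from E3 and left by leap down to C3.
Step in, leap out — an escape tone.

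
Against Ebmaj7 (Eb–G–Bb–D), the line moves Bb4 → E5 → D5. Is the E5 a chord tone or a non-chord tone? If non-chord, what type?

Non-chord tone — an appoggiatura.

The harmony at that moment is Eb major seventh chord (Eb, G, Bb, D); E5 is not a chord tone.
It is approached by leap up from Bb4 and left by step down to D5.
Leap in, step out — an appoggiatura.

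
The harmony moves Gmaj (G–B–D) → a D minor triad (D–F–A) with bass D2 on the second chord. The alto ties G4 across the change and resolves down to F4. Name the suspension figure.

At the second chord the bass is D2. The suspended G4 lies a fourth above the bass; after resolving down by step to F4, the interval above the bass becomes a third.
Suspension figures are named by those two intervals: 4–3.

4–3 suspension.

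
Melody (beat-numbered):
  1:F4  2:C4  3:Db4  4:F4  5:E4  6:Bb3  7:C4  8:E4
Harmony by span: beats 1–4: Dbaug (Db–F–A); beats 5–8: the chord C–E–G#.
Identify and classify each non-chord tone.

C4 (beat 2) — appoggiatura; Bb3 (beat 6) — appoggiatura.

The harmony at that moment is Db augmented triad (Db, F, A); C4 is not a chord tone.
It is approached by leap down from F4 and left by step up to Db4.
Leap in, step out — an appoggiatura.
The harmony at that moment is C augmented triad (C, E, G#); Bb3 is not a chord tone.
It is approached by leap down from E4 and left by step up to C4.
Leap in, step out — an appoggiatura.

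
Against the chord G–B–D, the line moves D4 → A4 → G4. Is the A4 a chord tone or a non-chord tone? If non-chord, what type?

Non-chord tone — an appoggiatura.

The harmony at that moment is G major triad (G, B, D); A4 is not a chord tone.
It is approached by leap up from D4 and left by step down to G4.
Leap in, step out — an appoggiatura.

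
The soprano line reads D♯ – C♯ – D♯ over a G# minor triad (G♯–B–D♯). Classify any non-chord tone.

C♯ is a neighbor tone.

The harmony at that moment is G♯ minor triad (G♯, B, D♯); C♯ is not a chord tone.
It is approached by step down from D♯ and left by step up to D♯.
Step away and step back to the same note — a neighbor tone (lower neighbor).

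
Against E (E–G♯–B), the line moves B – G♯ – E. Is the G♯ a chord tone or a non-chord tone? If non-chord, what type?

Chord tone (the third of E major triad).

E major triad contains E, G♯, B; G♯ is the third, so it is a chord tone.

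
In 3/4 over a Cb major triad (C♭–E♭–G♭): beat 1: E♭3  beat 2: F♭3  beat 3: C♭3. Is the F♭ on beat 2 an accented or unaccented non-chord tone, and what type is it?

The harmony at that moment is C♭ major triad (C♭, E♭, G♭); F♭3 is not a chord tone.
It is approached by step up from E♭3 and left by leap down to C♭3.
Step in, leap out — an escape tone.
It falls on a weak beat, so it is unaccented.

Unaccented escape tone.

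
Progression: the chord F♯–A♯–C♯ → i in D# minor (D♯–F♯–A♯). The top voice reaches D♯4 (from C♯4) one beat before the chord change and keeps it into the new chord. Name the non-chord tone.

The harmony at that moment is F♯ major triad (F♯, A♯, C♯); D♯4 is not a chord tone.
It is approached by step up from C♯4 and then sustained as the same pitch into the next harmony.
Arriving early and becoming a chord tone when the harmony changes — an anticipation.

D♯4 is an anticipation.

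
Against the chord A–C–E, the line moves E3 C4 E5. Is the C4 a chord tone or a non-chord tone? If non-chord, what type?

Chord tone (the third of A minor triad).

A minor triad contains A, C, E; C is the third, so it is a chord tone.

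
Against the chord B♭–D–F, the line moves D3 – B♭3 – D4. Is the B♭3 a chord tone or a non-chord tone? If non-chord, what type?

Bb major triad contains B♭, D, F; B♭ is the root, so it is a chord tone.

Chord tone (the root of Bb major triad).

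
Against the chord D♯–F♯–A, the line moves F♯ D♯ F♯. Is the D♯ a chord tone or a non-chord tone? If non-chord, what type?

D# diminished triad contains D♯, F♯, A; D♯ is the root, so it is a chord tone.

Chord tone (the root of D# diminished triad).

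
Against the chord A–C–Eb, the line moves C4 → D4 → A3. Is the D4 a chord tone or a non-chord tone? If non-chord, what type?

The harmony at that moment is A diminished triad (A, C, Eb); D4 is not a chord tone.
It is approached by step up from C4 and left by leap down to A3.
Step in, leap out — an escape tone.

Non-chord tone — an escape tone.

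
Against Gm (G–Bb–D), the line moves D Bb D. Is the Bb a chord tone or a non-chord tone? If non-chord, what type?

Chord tone (the third of G minor triad).

G minor triad contains G, Bb, D; Bb is the third, so it is a chord tone.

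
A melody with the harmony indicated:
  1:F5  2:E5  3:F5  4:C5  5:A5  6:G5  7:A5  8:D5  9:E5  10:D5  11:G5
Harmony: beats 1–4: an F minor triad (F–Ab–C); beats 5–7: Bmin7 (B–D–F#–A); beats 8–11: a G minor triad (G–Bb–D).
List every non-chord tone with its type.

E5 (beat 2) — neighbor tone; G5 (beat 6) — neighbor tone; E5 (beat 9) — neighbor tone.

The harmony at that moment is F minor triad (F, Ab, C); E5 is not a chord tone.
It is approached by step down from F5 and left by step up to F5.
Step away and step back to the same note — a neighbor tone (lower neighbor).
The harmony at that moment is B minor seventh chord (B, D, F#, A); G5 is not a chord tone.
It is approached by step down from A5 and left by step up to A5.
Step away and step back to the same note — a neighbor tone (lower neighbor).
The harmony at that moment is G minor triad (G, Bb, D); E5 is not a chord tone.
It is approached by step up from D5 and left by step down to D5.
Step away and step back to the same note — a neighbor tone (upper neighbor).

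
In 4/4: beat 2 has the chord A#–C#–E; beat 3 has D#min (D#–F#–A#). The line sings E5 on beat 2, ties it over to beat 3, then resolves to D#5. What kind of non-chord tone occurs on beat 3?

The harmony at that moment is D# minor triad (D#, F#, A#); E5 is not a chord tone.
It is held over (the same pitch as the preceding E5) and left by step down to D#5.
Held over from the previous chord and resolving down by step — a suspension.

Suspension.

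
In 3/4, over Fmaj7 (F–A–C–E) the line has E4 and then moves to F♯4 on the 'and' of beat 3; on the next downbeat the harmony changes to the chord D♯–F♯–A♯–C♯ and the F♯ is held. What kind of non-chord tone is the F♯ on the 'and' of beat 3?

The harmony at that moment is F major seventh chord (F, A, C, E); F♯4 is not a chord tone.
It is approached by step up from E4 and then sustained as the same pitch into the next harmony.
Arriving early and becoming a chord tone when the harmony changes — an anticipation.

Anticipation.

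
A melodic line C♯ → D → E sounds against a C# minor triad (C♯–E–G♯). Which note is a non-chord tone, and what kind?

D is a passing tone.

The harmony at that moment is C♯ minor triad (C♯, E, G♯); D is not a chord tone.
It is approached by step up from C♯ and left by step up to E.
Step in, step out in the same direction — a passing tone.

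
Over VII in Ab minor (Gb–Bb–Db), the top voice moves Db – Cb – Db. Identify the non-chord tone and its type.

Cb is a neighbor tone.

The harmony at that moment is Gb major triad (Gb, Bb, Db); Cb is not a chord tone.
It is approached by step down from Db and left by step up to Db.
Step away and step back to the same note — a neighbor tone (lower neighbor).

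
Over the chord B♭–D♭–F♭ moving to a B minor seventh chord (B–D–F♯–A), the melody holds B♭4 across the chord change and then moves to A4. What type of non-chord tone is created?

The harmony at that moment is B minor seventh chord (B, D, F♯, A); B♭4 is not a chord tone.
It is held over (the same pitch as the preceding B♭4) and left by step down to A4.
Held over from the previous chord and resolving down by step — a suspension.

B♭4 is a suspension.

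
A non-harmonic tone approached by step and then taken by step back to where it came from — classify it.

Approach: by step. Departure: by step in the opposite direction, back to the starting pitch.
Stepwise on both sides but reversing to return to the same chord tone — a neighbor tone. (Had it continued onward in the same direction it would be a passing tone instead.)

Neighbor tone.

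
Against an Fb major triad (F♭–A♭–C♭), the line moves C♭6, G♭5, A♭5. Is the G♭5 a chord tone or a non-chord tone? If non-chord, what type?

The harmony at that moment is F♭ major triad (F♭, A♭, C♭); G♭5 is not a chord tone.
It is approached by leap down from C♭6 and left by step up to A♭5.
Leap in, step out — an appoggiatura.

Non-chord tone — an appoggiatura.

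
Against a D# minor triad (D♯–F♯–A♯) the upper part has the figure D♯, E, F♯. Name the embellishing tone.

E is a passing tone.

The harmony at that moment is D♯ minor triad (D♯, F♯, A♯); E is not a chord tone.
It is approached by step up from D♯ and left by step up to F♯.
Step in, step out in the same direction — a passing tone.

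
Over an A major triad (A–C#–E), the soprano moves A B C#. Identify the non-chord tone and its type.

The harmony at that moment is A major triad (A, C#, E); B is not a chord tone.
It is approached by step up from A and left by step up to C#.
Step in, step out in the same direction — a passing tone.

B is a passing tone.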